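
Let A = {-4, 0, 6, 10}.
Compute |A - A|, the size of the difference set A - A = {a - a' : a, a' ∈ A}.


A - A = {a - a' : a, a' ∈ A}; |A| = 4.
Bounds: 2|A|-1 ≤ |A - A| ≤ |A|² - |A| + 1, i.e. 7 ≤ |A - A| ≤ 13.
Note: 0 ∈ A - A always (from a - a). The set is symmetric: if d ∈ A - A then -d ∈ A - A.
Enumerate nonzero differences d = a - a' with a > a' (then include -d):
Positive differences: {4, 6, 10, 14}
Full difference set: {0} ∪ (positive diffs) ∪ (negative diffs).
|A - A| = 1 + 2·4 = 9 (matches direct enumeration: 9).

|A - A| = 9


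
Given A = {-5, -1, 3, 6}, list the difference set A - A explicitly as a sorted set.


A - A = {a - a' : a, a' ∈ A}.
Compute a - a' for each ordered pair (a, a'):
a = -5: -5--5=0, -5--1=-4, -5-3=-8, -5-6=-11
a = -1: -1--5=4, -1--1=0, -1-3=-4, -1-6=-7
a = 3: 3--5=8, 3--1=4, 3-3=0, 3-6=-3
a = 6: 6--5=11, 6--1=7, 6-3=3, 6-6=0
Collecting distinct values (and noting 0 appears from a-a):
A - A = {-11, -8, -7, -4, -3, 0, 3, 4, 7, 8, 11}
|A - A| = 11

A - A = {-11, -8, -7, -4, -3, 0, 3, 4, 7, 8, 11}


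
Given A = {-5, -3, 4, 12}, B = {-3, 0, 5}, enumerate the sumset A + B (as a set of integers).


A + B = {a + b : a ∈ A, b ∈ B}.
Enumerate all |A|·|B| = 4·3 = 12 pairs (a, b) and collect distinct sums.
a = -5: -5+-3=-8, -5+0=-5, -5+5=0
a = -3: -3+-3=-6, -3+0=-3, -3+5=2
a = 4: 4+-3=1, 4+0=4, 4+5=9
a = 12: 12+-3=9, 12+0=12, 12+5=17
Collecting distinct sums: A + B = {-8, -6, -5, -3, 0, 1, 2, 4, 9, 12, 17}
|A + B| = 11

A + B = {-8, -6, -5, -3, 0, 1, 2, 4, 9, 12, 17}


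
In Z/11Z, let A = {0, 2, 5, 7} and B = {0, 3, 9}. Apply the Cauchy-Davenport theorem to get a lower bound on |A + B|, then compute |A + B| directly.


Cauchy-Davenport: |A + B| ≥ min(p, |A| + |B| - 1) for A, B nonempty in Z/pZ.
|A| = 4, |B| = 3, p = 11.
CD lower bound = min(11, 4 + 3 - 1) = min(11, 6) = 6.
Compute A + B mod 11 directly:
a = 0: 0+0=0, 0+3=3, 0+9=9
a = 2: 2+0=2, 2+3=5, 2+9=0
a = 5: 5+0=5, 5+3=8, 5+9=3
a = 7: 7+0=7, 7+3=10, 7+9=5
A + B = {0, 2, 3, 5, 7, 8, 9, 10}, so |A + B| = 8.
Verify: 8 ≥ 6? Yes ✓.

CD lower bound = 6, actual |A + B| = 8.


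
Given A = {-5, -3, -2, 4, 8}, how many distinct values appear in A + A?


A + A = {a + a' : a, a' ∈ A}; |A| = 5.
General bounds: 2|A| - 1 ≤ |A + A| ≤ |A|(|A|+1)/2, i.e. 9 ≤ |A + A| ≤ 15.
Lower bound 2|A|-1 is attained iff A is an arithmetic progression.
Enumerate sums a + a' for a ≤ a' (symmetric, so this suffices):
a = -5: -5+-5=-10, -5+-3=-8, -5+-2=-7, -5+4=-1, -5+8=3
a = -3: -3+-3=-6, -3+-2=-5, -3+4=1, -3+8=5
a = -2: -2+-2=-4, -2+4=2, -2+8=6
a = 4: 4+4=8, 4+8=12
a = 8: 8+8=16
Distinct sums: {-10, -8, -7, -6, -5, -4, -1, 1, 2, 3, 5, 6, 8, 12, 16}
|A + A| = 15

|A + A| = 15


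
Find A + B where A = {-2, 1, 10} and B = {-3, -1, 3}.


A + B = {a + b : a ∈ A, b ∈ B}.
Enumerate all |A|·|B| = 3·3 = 9 pairs (a, b) and collect distinct sums.
a = -2: -2+-3=-5, -2+-1=-3, -2+3=1
a = 1: 1+-3=-2, 1+-1=0, 1+3=4
a = 10: 10+-3=7, 10+-1=9, 10+3=13
Collecting distinct sums: A + B = {-5, -3, -2, 0, 1, 4, 7, 9, 13}
|A + B| = 9

A + B = {-5, -3, -2, 0, 1, 4, 7, 9, 13}


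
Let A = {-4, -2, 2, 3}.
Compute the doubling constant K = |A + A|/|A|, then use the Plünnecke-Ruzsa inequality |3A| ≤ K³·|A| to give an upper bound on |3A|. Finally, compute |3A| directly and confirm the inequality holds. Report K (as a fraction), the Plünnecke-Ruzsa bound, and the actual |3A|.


|A| = 4.
Step 1: Compute A + A by enumerating all 16 pairs.
A + A = {-8, -6, -4, -2, -1, 0, 1, 4, 5, 6}, so |A + A| = 10.
Step 2: Doubling constant K = |A + A|/|A| = 10/4 = 10/4 ≈ 2.5000.
Step 3: Plünnecke-Ruzsa gives |3A| ≤ K³·|A| = (2.5000)³ · 4 ≈ 62.5000.
Step 4: Compute 3A = A + A + A directly by enumerating all triples (a,b,c) ∈ A³; |3A| = 18.
Step 5: Check 18 ≤ 62.5000? Yes ✓.

K = 10/4, Plünnecke-Ruzsa bound K³|A| ≈ 62.5000, |3A| = 18, inequality holds.


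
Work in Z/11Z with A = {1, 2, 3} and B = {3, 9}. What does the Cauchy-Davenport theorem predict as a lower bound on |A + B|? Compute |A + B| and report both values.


Cauchy-Davenport: |A + B| ≥ min(p, |A| + |B| - 1) for A, B nonempty in Z/pZ.
|A| = 3, |B| = 2, p = 11.
CD lower bound = min(11, 3 + 2 - 1) = min(11, 4) = 4.
Compute A + B mod 11 directly:
a = 1: 1+3=4, 1+9=10
a = 2: 2+3=5, 2+9=0
a = 3: 3+3=6, 3+9=1
A + B = {0, 1, 4, 5, 6, 10}, so |A + B| = 6.
Verify: 6 ≥ 4? Yes ✓.

CD lower bound = 4, actual |A + B| = 6.


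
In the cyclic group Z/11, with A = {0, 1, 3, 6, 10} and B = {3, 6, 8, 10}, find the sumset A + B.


Work in Z/11Z: reduce every sum a + b modulo 11.
Enumerate all 20 pairs:
a = 0: 0+3=3, 0+6=6, 0+8=8, 0+10=10
a = 1: 1+3=4, 1+6=7, 1+8=9, 1+10=0
a = 3: 3+3=6, 3+6=9, 3+8=0, 3+10=2
a = 6: 6+3=9, 6+6=1, 6+8=3, 6+10=5
a = 10: 10+3=2, 10+6=5, 10+8=7, 10+10=9
Distinct residues collected: {0, 1, 2, 3, 4, 5, 6, 7, 8, 9, 10}
|A + B| = 11 (out of 11 total residues).

A + B = {0, 1, 2, 3, 4, 5, 6, 7, 8, 9, 10}


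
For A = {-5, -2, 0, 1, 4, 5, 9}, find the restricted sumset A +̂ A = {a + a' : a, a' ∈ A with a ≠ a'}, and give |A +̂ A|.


Restricted sumset: A +̂ A = {a + a' : a ∈ A, a' ∈ A, a ≠ a'}.
Equivalently, take A + A and drop any sum 2a that is achievable ONLY as a + a for a ∈ A (i.e. sums representable only with equal summands).
Enumerate pairs (a, a') with a < a' (symmetric, so each unordered pair gives one sum; this covers all a ≠ a'):
  -5 + -2 = -7
  -5 + 0 = -5
  -5 + 1 = -4
  -5 + 4 = -1
  -5 + 5 = 0
  -5 + 9 = 4
  -2 + 0 = -2
  -2 + 1 = -1
  -2 + 4 = 2
  -2 + 5 = 3
  -2 + 9 = 7
  0 + 1 = 1
  0 + 4 = 4
  0 + 5 = 5
  0 + 9 = 9
  1 + 4 = 5
  1 + 5 = 6
  1 + 9 = 10
  4 + 5 = 9
  4 + 9 = 13
  5 + 9 = 14
Collected distinct sums: {-7, -5, -4, -2, -1, 0, 1, 2, 3, 4, 5, 6, 7, 9, 10, 13, 14}
|A +̂ A| = 17
(Reference bound: |A +̂ A| ≥ 2|A| - 3 for |A| ≥ 2, with |A| = 7 giving ≥ 11.)

|A +̂ A| = 17


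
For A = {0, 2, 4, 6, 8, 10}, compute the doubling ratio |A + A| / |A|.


|A| = 6.
Compute A + A by enumerating all 36 pairs.
A + A = {0, 2, 4, 6, 8, 10, 12, 14, 16, 18, 20}, so |A + A| = 11.
K = |A + A| / |A| = 11/6 (already in lowest terms) ≈ 1.8333.
Reference: AP of size 6 gives K = 11/6 ≈ 1.8333; a fully generic set of size 6 gives K ≈ 3.5000.

|A| = 6, |A + A| = 11, K = 11/6.


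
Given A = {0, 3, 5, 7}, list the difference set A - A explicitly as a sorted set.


A - A = {a - a' : a, a' ∈ A}.
Compute a - a' for each ordered pair (a, a'):
a = 0: 0-0=0, 0-3=-3, 0-5=-5, 0-7=-7
a = 3: 3-0=3, 3-3=0, 3-5=-2, 3-7=-4
a = 5: 5-0=5, 5-3=2, 5-5=0, 5-7=-2
a = 7: 7-0=7, 7-3=4, 7-5=2, 7-7=0
Collecting distinct values (and noting 0 appears from a-a):
A - A = {-7, -5, -4, -3, -2, 0, 2, 3, 4, 5, 7}
|A - A| = 11

A - A = {-7, -5, -4, -3, -2, 0, 2, 3, 4, 5, 7}


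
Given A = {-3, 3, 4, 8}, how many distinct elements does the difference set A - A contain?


A - A = {a - a' : a, a' ∈ A}; |A| = 4.
Bounds: 2|A|-1 ≤ |A - A| ≤ |A|² - |A| + 1, i.e. 7 ≤ |A - A| ≤ 13.
Note: 0 ∈ A - A always (from a - a). The set is symmetric: if d ∈ A - A then -d ∈ A - A.
Enumerate nonzero differences d = a - a' with a > a' (then include -d):
Positive differences: {1, 4, 5, 6, 7, 11}
Full difference set: {0} ∪ (positive diffs) ∪ (negative diffs).
|A - A| = 1 + 2·6 = 13 (matches direct enumeration: 13).

|A - A| = 13


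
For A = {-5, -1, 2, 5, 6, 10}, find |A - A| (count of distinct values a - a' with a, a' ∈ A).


A - A = {a - a' : a, a' ∈ A}; |A| = 6.
Bounds: 2|A|-1 ≤ |A - A| ≤ |A|² - |A| + 1, i.e. 11 ≤ |A - A| ≤ 31.
Note: 0 ∈ A - A always (from a - a). The set is symmetric: if d ∈ A - A then -d ∈ A - A.
Enumerate nonzero differences d = a - a' with a > a' (then include -d):
Positive differences: {1, 3, 4, 5, 6, 7, 8, 10, 11, 15}
Full difference set: {0} ∪ (positive diffs) ∪ (negative diffs).
|A - A| = 1 + 2·10 = 21 (matches direct enumeration: 21).

|A - A| = 21


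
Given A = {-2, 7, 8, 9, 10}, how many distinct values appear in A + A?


A + A = {a + a' : a, a' ∈ A}; |A| = 5.
General bounds: 2|A| - 1 ≤ |A + A| ≤ |A|(|A|+1)/2, i.e. 9 ≤ |A + A| ≤ 15.
Lower bound 2|A|-1 is attained iff A is an arithmetic progression.
Enumerate sums a + a' for a ≤ a' (symmetric, so this suffices):
a = -2: -2+-2=-4, -2+7=5, -2+8=6, -2+9=7, -2+10=8
a = 7: 7+7=14, 7+8=15, 7+9=16, 7+10=17
a = 8: 8+8=16, 8+9=17, 8+10=18
a = 9: 9+9=18, 9+10=19
a = 10: 10+10=20
Distinct sums: {-4, 5, 6, 7, 8, 14, 15, 16, 17, 18, 19, 20}
|A + A| = 12

|A + A| = 12


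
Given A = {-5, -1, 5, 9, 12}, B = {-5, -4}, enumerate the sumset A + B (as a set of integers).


A + B = {a + b : a ∈ A, b ∈ B}.
Enumerate all |A|·|B| = 5·2 = 10 pairs (a, b) and collect distinct sums.
a = -5: -5+-5=-10, -5+-4=-9
a = -1: -1+-5=-6, -1+-4=-5
a = 5: 5+-5=0, 5+-4=1
a = 9: 9+-5=4, 9+-4=5
a = 12: 12+-5=7, 12+-4=8
Collecting distinct sums: A + B = {-10, -9, -6, -5, 0, 1, 4, 5, 7, 8}
|A + B| = 10

A + B = {-10, -9, -6, -5, 0, 1, 4, 5, 7, 8}


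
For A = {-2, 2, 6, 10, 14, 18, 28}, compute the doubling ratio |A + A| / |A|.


|A| = 7.
Compute A + A by enumerating all 49 pairs.
A + A = {-4, 0, 4, 8, 12, 16, 20, 24, 26, 28, 30, 32, 34, 36, 38, 42, 46, 56}, so |A + A| = 18.
K = |A + A| / |A| = 18/7 (already in lowest terms) ≈ 2.5714.
Reference: AP of size 7 gives K = 13/7 ≈ 1.8571; a fully generic set of size 7 gives K ≈ 4.0000.

|A| = 7, |A + A| = 18, K = 18/7.


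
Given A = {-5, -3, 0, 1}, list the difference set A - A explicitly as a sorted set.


A - A = {a - a' : a, a' ∈ A}.
Compute a - a' for each ordered pair (a, a'):
a = -5: -5--5=0, -5--3=-2, -5-0=-5, -5-1=-6
a = -3: -3--5=2, -3--3=0, -3-0=-3, -3-1=-4
a = 0: 0--5=5, 0--3=3, 0-0=0, 0-1=-1
a = 1: 1--5=6, 1--3=4, 1-0=1, 1-1=0
Collecting distinct values (and noting 0 appears from a-a):
A - A = {-6, -5, -4, -3, -2, -1, 0, 1, 2, 3, 4, 5, 6}
|A - A| = 13

A - A = {-6, -5, -4, -3, -2, -1, 0, 1, 2, 3, 4, 5, 6}


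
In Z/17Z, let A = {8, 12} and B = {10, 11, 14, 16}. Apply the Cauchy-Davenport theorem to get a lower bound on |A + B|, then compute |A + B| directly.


Cauchy-Davenport: |A + B| ≥ min(p, |A| + |B| - 1) for A, B nonempty in Z/pZ.
|A| = 2, |B| = 4, p = 17.
CD lower bound = min(17, 2 + 4 - 1) = min(17, 5) = 5.
Compute A + B mod 17 directly:
a = 8: 8+10=1, 8+11=2, 8+14=5, 8+16=7
a = 12: 12+10=5, 12+11=6, 12+14=9, 12+16=11
A + B = {1, 2, 5, 6, 7, 9, 11}, so |A + B| = 7.
Verify: 7 ≥ 5? Yes ✓.

CD lower bound = 5, actual |A + B| = 7.


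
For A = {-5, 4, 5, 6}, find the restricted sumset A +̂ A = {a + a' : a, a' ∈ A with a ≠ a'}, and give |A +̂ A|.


Restricted sumset: A +̂ A = {a + a' : a ∈ A, a' ∈ A, a ≠ a'}.
Equivalently, take A + A and drop any sum 2a that is achievable ONLY as a + a for a ∈ A (i.e. sums representable only with equal summands).
Enumerate pairs (a, a') with a < a' (symmetric, so each unordered pair gives one sum; this covers all a ≠ a'):
  -5 + 4 = -1
  -5 + 5 = 0
  -5 + 6 = 1
  4 + 5 = 9
  4 + 6 = 10
  5 + 6 = 11
Collected distinct sums: {-1, 0, 1, 9, 10, 11}
|A +̂ A| = 6
(Reference bound: |A +̂ A| ≥ 2|A| - 3 for |A| ≥ 2, with |A| = 4 giving ≥ 5.)

|A +̂ A| = 6


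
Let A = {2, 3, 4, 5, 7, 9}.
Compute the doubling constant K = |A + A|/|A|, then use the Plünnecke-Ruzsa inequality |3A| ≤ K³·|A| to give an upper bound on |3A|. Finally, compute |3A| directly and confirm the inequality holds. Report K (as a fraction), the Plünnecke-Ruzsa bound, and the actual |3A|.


|A| = 6.
Step 1: Compute A + A by enumerating all 36 pairs.
A + A = {4, 5, 6, 7, 8, 9, 10, 11, 12, 13, 14, 16, 18}, so |A + A| = 13.
Step 2: Doubling constant K = |A + A|/|A| = 13/6 = 13/6 ≈ 2.1667.
Step 3: Plünnecke-Ruzsa gives |3A| ≤ K³·|A| = (2.1667)³ · 6 ≈ 61.0278.
Step 4: Compute 3A = A + A + A directly by enumerating all triples (a,b,c) ∈ A³; |3A| = 20.
Step 5: Check 20 ≤ 61.0278? Yes ✓.

K = 13/6, Plünnecke-Ruzsa bound K³|A| ≈ 61.0278, |3A| = 20, inequality holds.


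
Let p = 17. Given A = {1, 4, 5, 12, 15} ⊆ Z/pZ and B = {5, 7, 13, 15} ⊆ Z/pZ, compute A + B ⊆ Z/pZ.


Work in Z/17Z: reduce every sum a + b modulo 17.
Enumerate all 20 pairs:
a = 1: 1+5=6, 1+7=8, 1+13=14, 1+15=16
a = 4: 4+5=9, 4+7=11, 4+13=0, 4+15=2
a = 5: 5+5=10, 5+7=12, 5+13=1, 5+15=3
a = 12: 12+5=0, 12+7=2, 12+13=8, 12+15=10
a = 15: 15+5=3, 15+7=5, 15+13=11, 15+15=13
Distinct residues collected: {0, 1, 2, 3, 5, 6, 8, 9, 10, 11, 12, 13, 14, 16}
|A + B| = 14 (out of 17 total residues).

A + B = {0, 1, 2, 3, 5, 6, 8, 9, 10, 11, 12, 13, 14, 16}


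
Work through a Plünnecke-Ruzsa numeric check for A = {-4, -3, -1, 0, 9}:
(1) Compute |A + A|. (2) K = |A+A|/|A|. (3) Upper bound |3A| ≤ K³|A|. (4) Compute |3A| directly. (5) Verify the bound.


|A| = 5.
Step 1: Compute A + A by enumerating all 25 pairs.
A + A = {-8, -7, -6, -5, -4, -3, -2, -1, 0, 5, 6, 8, 9, 18}, so |A + A| = 14.
Step 2: Doubling constant K = |A + A|/|A| = 14/5 = 14/5 ≈ 2.8000.
Step 3: Plünnecke-Ruzsa gives |3A| ≤ K³·|A| = (2.8000)³ · 5 ≈ 109.7600.
Step 4: Compute 3A = A + A + A directly by enumerating all triples (a,b,c) ∈ A³; |3A| = 27.
Step 5: Check 27 ≤ 109.7600? Yes ✓.

K = 14/5, Plünnecke-Ruzsa bound K³|A| ≈ 109.7600, |3A| = 27, inequality holds.


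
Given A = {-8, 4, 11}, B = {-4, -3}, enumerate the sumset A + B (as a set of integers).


A + B = {a + b : a ∈ A, b ∈ B}.
Enumerate all |A|·|B| = 3·2 = 6 pairs (a, b) and collect distinct sums.
a = -8: -8+-4=-12, -8+-3=-11
a = 4: 4+-4=0, 4+-3=1
a = 11: 11+-4=7, 11+-3=8
Collecting distinct sums: A + B = {-12, -11, 0, 1, 7, 8}
|A + B| = 6

A + B = {-12, -11, 0, 1, 7, 8}


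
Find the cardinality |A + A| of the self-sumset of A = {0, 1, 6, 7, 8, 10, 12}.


A + A = {a + a' : a, a' ∈ A}; |A| = 7.
General bounds: 2|A| - 1 ≤ |A + A| ≤ |A|(|A|+1)/2, i.e. 13 ≤ |A + A| ≤ 28.
Lower bound 2|A|-1 is attained iff A is an arithmetic progression.
Enumerate sums a + a' for a ≤ a' (symmetric, so this suffices):
a = 0: 0+0=0, 0+1=1, 0+6=6, 0+7=7, 0+8=8, 0+10=10, 0+12=12
a = 1: 1+1=2, 1+6=7, 1+7=8, 1+8=9, 1+10=11, 1+12=13
a = 6: 6+6=12, 6+7=13, 6+8=14, 6+10=16, 6+12=18
a = 7: 7+7=14, 7+8=15, 7+10=17, 7+12=19
a = 8: 8+8=16, 8+10=18, 8+12=20
a = 10: 10+10=20, 10+12=22
a = 12: 12+12=24
Distinct sums: {0, 1, 2, 6, 7, 8, 9, 10, 11, 12, 13, 14, 15, 16, 17, 18, 19, 20, 22, 24}
|A + A| = 20

|A + A| = 20


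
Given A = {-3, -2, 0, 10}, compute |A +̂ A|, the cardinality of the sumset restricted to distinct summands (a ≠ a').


Restricted sumset: A +̂ A = {a + a' : a ∈ A, a' ∈ A, a ≠ a'}.
Equivalently, take A + A and drop any sum 2a that is achievable ONLY as a + a for a ∈ A (i.e. sums representable only with equal summands).
Enumerate pairs (a, a') with a < a' (symmetric, so each unordered pair gives one sum; this covers all a ≠ a'):
  -3 + -2 = -5
  -3 + 0 = -3
  -3 + 10 = 7
  -2 + 0 = -2
  -2 + 10 = 8
  0 + 10 = 10
Collected distinct sums: {-5, -3, -2, 7, 8, 10}
|A +̂ A| = 6
(Reference bound: |A +̂ A| ≥ 2|A| - 3 for |A| ≥ 2, with |A| = 4 giving ≥ 5.)

|A +̂ A| = 6


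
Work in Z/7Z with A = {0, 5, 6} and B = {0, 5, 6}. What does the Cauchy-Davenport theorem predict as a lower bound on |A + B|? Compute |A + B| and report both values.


Cauchy-Davenport: |A + B| ≥ min(p, |A| + |B| - 1) for A, B nonempty in Z/pZ.
|A| = 3, |B| = 3, p = 7.
CD lower bound = min(7, 3 + 3 - 1) = min(7, 5) = 5.
Compute A + B mod 7 directly:
a = 0: 0+0=0, 0+5=5, 0+6=6
a = 5: 5+0=5, 5+5=3, 5+6=4
a = 6: 6+0=6, 6+5=4, 6+6=5
A + B = {0, 3, 4, 5, 6}, so |A + B| = 5.
Verify: 5 ≥ 5? Yes ✓.

CD lower bound = 5, actual |A + B| = 5.


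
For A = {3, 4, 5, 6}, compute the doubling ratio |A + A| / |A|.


|A| = 4.
Compute A + A by enumerating all 16 pairs.
A + A = {6, 7, 8, 9, 10, 11, 12}, so |A + A| = 7.
K = |A + A| / |A| = 7/4 (already in lowest terms) ≈ 1.7500.
Reference: AP of size 4 gives K = 7/4 ≈ 1.7500; a fully generic set of size 4 gives K ≈ 2.5000.

|A| = 4, |A + A| = 7, K = 7/4.


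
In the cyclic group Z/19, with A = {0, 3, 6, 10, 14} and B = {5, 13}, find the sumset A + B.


Work in Z/19Z: reduce every sum a + b modulo 19.
Enumerate all 10 pairs:
a = 0: 0+5=5, 0+13=13
a = 3: 3+5=8, 3+13=16
a = 6: 6+5=11, 6+13=0
a = 10: 10+5=15, 10+13=4
a = 14: 14+5=0, 14+13=8
Distinct residues collected: {0, 4, 5, 8, 11, 13, 15, 16}
|A + B| = 8 (out of 19 total residues).

A + B = {0, 4, 5, 8, 11, 13, 15, 16}


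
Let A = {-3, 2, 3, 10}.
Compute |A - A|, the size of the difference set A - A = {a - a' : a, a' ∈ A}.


A - A = {a - a' : a, a' ∈ A}; |A| = 4.
Bounds: 2|A|-1 ≤ |A - A| ≤ |A|² - |A| + 1, i.e. 7 ≤ |A - A| ≤ 13.
Note: 0 ∈ A - A always (from a - a). The set is symmetric: if d ∈ A - A then -d ∈ A - A.
Enumerate nonzero differences d = a - a' with a > a' (then include -d):
Positive differences: {1, 5, 6, 7, 8, 13}
Full difference set: {0} ∪ (positive diffs) ∪ (negative diffs).
|A - A| = 1 + 2·6 = 13 (matches direct enumeration: 13).

|A - A| = 13


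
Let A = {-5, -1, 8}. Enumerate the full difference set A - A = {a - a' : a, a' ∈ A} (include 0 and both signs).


A - A = {a - a' : a, a' ∈ A}.
Compute a - a' for each ordered pair (a, a'):
a = -5: -5--5=0, -5--1=-4, -5-8=-13
a = -1: -1--5=4, -1--1=0, -1-8=-9
a = 8: 8--5=13, 8--1=9, 8-8=0
Collecting distinct values (and noting 0 appears from a-a):
A - A = {-13, -9, -4, 0, 4, 9, 13}
|A - A| = 7

A - A = {-13, -9, -4, 0, 4, 9, 13}


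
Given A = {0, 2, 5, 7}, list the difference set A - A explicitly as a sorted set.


A - A = {a - a' : a, a' ∈ A}.
Compute a - a' for each ordered pair (a, a'):
a = 0: 0-0=0, 0-2=-2, 0-5=-5, 0-7=-7
a = 2: 2-0=2, 2-2=0, 2-5=-3, 2-7=-5
a = 5: 5-0=5, 5-2=3, 5-5=0, 5-7=-2
a = 7: 7-0=7, 7-2=5, 7-5=2, 7-7=0
Collecting distinct values (and noting 0 appears from a-a):
A - A = {-7, -5, -3, -2, 0, 2, 3, 5, 7}
|A - A| = 9

A - A = {-7, -5, -3, -2, 0, 2, 3, 5, 7}


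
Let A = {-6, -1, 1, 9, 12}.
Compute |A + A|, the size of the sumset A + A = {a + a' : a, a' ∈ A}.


A + A = {a + a' : a, a' ∈ A}; |A| = 5.
General bounds: 2|A| - 1 ≤ |A + A| ≤ |A|(|A|+1)/2, i.e. 9 ≤ |A + A| ≤ 15.
Lower bound 2|A|-1 is attained iff A is an arithmetic progression.
Enumerate sums a + a' for a ≤ a' (symmetric, so this suffices):
a = -6: -6+-6=-12, -6+-1=-7, -6+1=-5, -6+9=3, -6+12=6
a = -1: -1+-1=-2, -1+1=0, -1+9=8, -1+12=11
a = 1: 1+1=2, 1+9=10, 1+12=13
a = 9: 9+9=18, 9+12=21
a = 12: 12+12=24
Distinct sums: {-12, -7, -5, -2, 0, 2, 3, 6, 8, 10, 11, 13, 18, 21, 24}
|A + A| = 15

|A + A| = 15


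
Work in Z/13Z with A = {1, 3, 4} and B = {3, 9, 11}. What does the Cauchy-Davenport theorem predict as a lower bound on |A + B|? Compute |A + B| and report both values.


Cauchy-Davenport: |A + B| ≥ min(p, |A| + |B| - 1) for A, B nonempty in Z/pZ.
|A| = 3, |B| = 3, p = 13.
CD lower bound = min(13, 3 + 3 - 1) = min(13, 5) = 5.
Compute A + B mod 13 directly:
a = 1: 1+3=4, 1+9=10, 1+11=12
a = 3: 3+3=6, 3+9=12, 3+11=1
a = 4: 4+3=7, 4+9=0, 4+11=2
A + B = {0, 1, 2, 4, 6, 7, 10, 12}, so |A + B| = 8.
Verify: 8 ≥ 5? Yes ✓.

CD lower bound = 5, actual |A + B| = 8.


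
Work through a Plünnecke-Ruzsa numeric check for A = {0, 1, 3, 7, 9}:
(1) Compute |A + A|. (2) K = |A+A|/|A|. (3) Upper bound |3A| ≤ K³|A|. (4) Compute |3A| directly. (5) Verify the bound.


|A| = 5.
Step 1: Compute A + A by enumerating all 25 pairs.
A + A = {0, 1, 2, 3, 4, 6, 7, 8, 9, 10, 12, 14, 16, 18}, so |A + A| = 14.
Step 2: Doubling constant K = |A + A|/|A| = 14/5 = 14/5 ≈ 2.8000.
Step 3: Plünnecke-Ruzsa gives |3A| ≤ K³·|A| = (2.8000)³ · 5 ≈ 109.7600.
Step 4: Compute 3A = A + A + A directly by enumerating all triples (a,b,c) ∈ A³; |3A| = 24.
Step 5: Check 24 ≤ 109.7600? Yes ✓.

K = 14/5, Plünnecke-Ruzsa bound K³|A| ≈ 109.7600, |3A| = 24, inequality holds.


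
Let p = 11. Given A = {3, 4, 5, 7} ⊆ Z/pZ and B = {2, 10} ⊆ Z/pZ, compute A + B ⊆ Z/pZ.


Work in Z/11Z: reduce every sum a + b modulo 11.
Enumerate all 8 pairs:
a = 3: 3+2=5, 3+10=2
a = 4: 4+2=6, 4+10=3
a = 5: 5+2=7, 5+10=4
a = 7: 7+2=9, 7+10=6
Distinct residues collected: {2, 3, 4, 5, 6, 7, 9}
|A + B| = 7 (out of 11 total residues).

A + B = {2, 3, 4, 5, 6, 7, 9}


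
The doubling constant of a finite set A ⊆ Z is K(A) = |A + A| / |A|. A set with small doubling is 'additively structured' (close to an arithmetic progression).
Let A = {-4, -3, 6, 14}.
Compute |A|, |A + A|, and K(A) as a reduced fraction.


|A| = 4.
Compute A + A by enumerating all 16 pairs.
A + A = {-8, -7, -6, 2, 3, 10, 11, 12, 20, 28}, so |A + A| = 10.
K = |A + A| / |A| = 10/4 = 5/2 ≈ 2.5000.
Reference: AP of size 4 gives K = 7/4 ≈ 1.7500; a fully generic set of size 4 gives K ≈ 2.5000.

|A| = 4, |A + A| = 10, K = 10/4 = 5/2.


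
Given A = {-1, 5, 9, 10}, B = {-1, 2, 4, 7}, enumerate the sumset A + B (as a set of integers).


A + B = {a + b : a ∈ A, b ∈ B}.
Enumerate all |A|·|B| = 4·4 = 16 pairs (a, b) and collect distinct sums.
a = -1: -1+-1=-2, -1+2=1, -1+4=3, -1+7=6
a = 5: 5+-1=4, 5+2=7, 5+4=9, 5+7=12
a = 9: 9+-1=8, 9+2=11, 9+4=13, 9+7=16
a = 10: 10+-1=9, 10+2=12, 10+4=14, 10+7=17
Collecting distinct sums: A + B = {-2, 1, 3, 4, 6, 7, 8, 9, 11, 12, 13, 14, 16, 17}
|A + B| = 14

A + B = {-2, 1, 3, 4, 6, 7, 8, 9, 11, 12, 13, 14, 16, 17}


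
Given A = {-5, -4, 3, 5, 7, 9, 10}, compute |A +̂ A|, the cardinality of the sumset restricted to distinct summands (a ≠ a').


Restricted sumset: A +̂ A = {a + a' : a ∈ A, a' ∈ A, a ≠ a'}.
Equivalently, take A + A and drop any sum 2a that is achievable ONLY as a + a for a ∈ A (i.e. sums representable only with equal summands).
Enumerate pairs (a, a') with a < a' (symmetric, so each unordered pair gives one sum; this covers all a ≠ a'):
  -5 + -4 = -9
  -5 + 3 = -2
  -5 + 5 = 0
  -5 + 7 = 2
  -5 + 9 = 4
  -5 + 10 = 5
  -4 + 3 = -1
  -4 + 5 = 1
  -4 + 7 = 3
  -4 + 9 = 5
  -4 + 10 = 6
  3 + 5 = 8
  3 + 7 = 10
  3 + 9 = 12
  3 + 10 = 13
  5 + 7 = 12
  5 + 9 = 14
  5 + 10 = 15
  7 + 9 = 16
  7 + 10 = 17
  9 + 10 = 19
Collected distinct sums: {-9, -2, -1, 0, 1, 2, 3, 4, 5, 6, 8, 10, 12, 13, 14, 15, 16, 17, 19}
|A +̂ A| = 19
(Reference bound: |A +̂ A| ≥ 2|A| - 3 for |A| ≥ 2, with |A| = 7 giving ≥ 11.)

|A +̂ A| = 19


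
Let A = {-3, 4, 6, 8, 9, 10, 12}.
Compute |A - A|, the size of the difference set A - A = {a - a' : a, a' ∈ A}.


A - A = {a - a' : a, a' ∈ A}; |A| = 7.
Bounds: 2|A|-1 ≤ |A - A| ≤ |A|² - |A| + 1, i.e. 13 ≤ |A - A| ≤ 43.
Note: 0 ∈ A - A always (from a - a). The set is symmetric: if d ∈ A - A then -d ∈ A - A.
Enumerate nonzero differences d = a - a' with a > a' (then include -d):
Positive differences: {1, 2, 3, 4, 5, 6, 7, 8, 9, 11, 12, 13, 15}
Full difference set: {0} ∪ (positive diffs) ∪ (negative diffs).
|A - A| = 1 + 2·13 = 27 (matches direct enumeration: 27).

|A - A| = 27


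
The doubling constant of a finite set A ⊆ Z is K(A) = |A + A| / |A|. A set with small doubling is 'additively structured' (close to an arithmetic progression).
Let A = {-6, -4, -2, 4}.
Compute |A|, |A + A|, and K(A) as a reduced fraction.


|A| = 4.
Compute A + A by enumerating all 16 pairs.
A + A = {-12, -10, -8, -6, -4, -2, 0, 2, 8}, so |A + A| = 9.
K = |A + A| / |A| = 9/4 (already in lowest terms) ≈ 2.2500.
Reference: AP of size 4 gives K = 7/4 ≈ 1.7500; a fully generic set of size 4 gives K ≈ 2.5000.

|A| = 4, |A + A| = 9, K = 9/4.


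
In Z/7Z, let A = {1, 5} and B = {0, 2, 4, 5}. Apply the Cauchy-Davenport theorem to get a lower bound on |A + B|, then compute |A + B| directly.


Cauchy-Davenport: |A + B| ≥ min(p, |A| + |B| - 1) for A, B nonempty in Z/pZ.
|A| = 2, |B| = 4, p = 7.
CD lower bound = min(7, 2 + 4 - 1) = min(7, 5) = 5.
Compute A + B mod 7 directly:
a = 1: 1+0=1, 1+2=3, 1+4=5, 1+5=6
a = 5: 5+0=5, 5+2=0, 5+4=2, 5+5=3
A + B = {0, 1, 2, 3, 5, 6}, so |A + B| = 6.
Verify: 6 ≥ 5? Yes ✓.

CD lower bound = 5, actual |A + B| = 6.


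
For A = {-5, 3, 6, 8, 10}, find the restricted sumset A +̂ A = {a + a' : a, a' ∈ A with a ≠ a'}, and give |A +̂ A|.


Restricted sumset: A +̂ A = {a + a' : a ∈ A, a' ∈ A, a ≠ a'}.
Equivalently, take A + A and drop any sum 2a that is achievable ONLY as a + a for a ∈ A (i.e. sums representable only with equal summands).
Enumerate pairs (a, a') with a < a' (symmetric, so each unordered pair gives one sum; this covers all a ≠ a'):
  -5 + 3 = -2
  -5 + 6 = 1
  -5 + 8 = 3
  -5 + 10 = 5
  3 + 6 = 9
  3 + 8 = 11
  3 + 10 = 13
  6 + 8 = 14
  6 + 10 = 16
  8 + 10 = 18
Collected distinct sums: {-2, 1, 3, 5, 9, 11, 13, 14, 16, 18}
|A +̂ A| = 10
(Reference bound: |A +̂ A| ≥ 2|A| - 3 for |A| ≥ 2, with |A| = 5 giving ≥ 7.)

|A +̂ A| = 10


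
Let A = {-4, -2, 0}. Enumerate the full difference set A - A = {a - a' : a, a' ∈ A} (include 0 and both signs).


A - A = {a - a' : a, a' ∈ A}.
Compute a - a' for each ordered pair (a, a'):
a = -4: -4--4=0, -4--2=-2, -4-0=-4
a = -2: -2--4=2, -2--2=0, -2-0=-2
a = 0: 0--4=4, 0--2=2, 0-0=0
Collecting distinct values (and noting 0 appears from a-a):
A - A = {-4, -2, 0, 2, 4}
|A - A| = 5

A - A = {-4, -2, 0, 2, 4}


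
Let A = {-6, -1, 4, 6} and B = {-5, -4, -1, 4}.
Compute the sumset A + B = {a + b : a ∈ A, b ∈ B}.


A + B = {a + b : a ∈ A, b ∈ B}.
Enumerate all |A|·|B| = 4·4 = 16 pairs (a, b) and collect distinct sums.
a = -6: -6+-5=-11, -6+-4=-10, -6+-1=-7, -6+4=-2
a = -1: -1+-5=-6, -1+-4=-5, -1+-1=-2, -1+4=3
a = 4: 4+-5=-1, 4+-4=0, 4+-1=3, 4+4=8
a = 6: 6+-5=1, 6+-4=2, 6+-1=5, 6+4=10
Collecting distinct sums: A + B = {-11, -10, -7, -6, -5, -2, -1, 0, 1, 2, 3, 5, 8, 10}
|A + B| = 14

A + B = {-11, -10, -7, -6, -5, -2, -1, 0, 1, 2, 3, 5, 8, 10}


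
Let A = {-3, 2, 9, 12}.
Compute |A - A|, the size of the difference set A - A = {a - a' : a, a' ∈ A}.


A - A = {a - a' : a, a' ∈ A}; |A| = 4.
Bounds: 2|A|-1 ≤ |A - A| ≤ |A|² - |A| + 1, i.e. 7 ≤ |A - A| ≤ 13.
Note: 0 ∈ A - A always (from a - a). The set is symmetric: if d ∈ A - A then -d ∈ A - A.
Enumerate nonzero differences d = a - a' with a > a' (then include -d):
Positive differences: {3, 5, 7, 10, 12, 15}
Full difference set: {0} ∪ (positive diffs) ∪ (negative diffs).
|A - A| = 1 + 2·6 = 13 (matches direct enumeration: 13).

|A - A| = 13


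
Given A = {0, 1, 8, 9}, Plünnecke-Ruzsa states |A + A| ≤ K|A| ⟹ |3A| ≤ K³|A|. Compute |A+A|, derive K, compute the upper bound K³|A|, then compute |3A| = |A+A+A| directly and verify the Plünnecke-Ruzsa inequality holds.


|A| = 4.
Step 1: Compute A + A by enumerating all 16 pairs.
A + A = {0, 1, 2, 8, 9, 10, 16, 17, 18}, so |A + A| = 9.
Step 2: Doubling constant K = |A + A|/|A| = 9/4 = 9/4 ≈ 2.2500.
Step 3: Plünnecke-Ruzsa gives |3A| ≤ K³·|A| = (2.2500)³ · 4 ≈ 45.5625.
Step 4: Compute 3A = A + A + A directly by enumerating all triples (a,b,c) ∈ A³; |3A| = 16.
Step 5: Check 16 ≤ 45.5625? Yes ✓.

K = 9/4, Plünnecke-Ruzsa bound K³|A| ≈ 45.5625, |3A| = 16, inequality holds.


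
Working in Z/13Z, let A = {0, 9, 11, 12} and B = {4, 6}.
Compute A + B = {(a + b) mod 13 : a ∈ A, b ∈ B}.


Work in Z/13Z: reduce every sum a + b modulo 13.
Enumerate all 8 pairs:
a = 0: 0+4=4, 0+6=6
a = 9: 9+4=0, 9+6=2
a = 11: 11+4=2, 11+6=4
a = 12: 12+4=3, 12+6=5
Distinct residues collected: {0, 2, 3, 4, 5, 6}
|A + B| = 6 (out of 13 total residues).

A + B = {0, 2, 3, 4, 5, 6}


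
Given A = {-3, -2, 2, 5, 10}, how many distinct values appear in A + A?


A + A = {a + a' : a, a' ∈ A}; |A| = 5.
General bounds: 2|A| - 1 ≤ |A + A| ≤ |A|(|A|+1)/2, i.e. 9 ≤ |A + A| ≤ 15.
Lower bound 2|A|-1 is attained iff A is an arithmetic progression.
Enumerate sums a + a' for a ≤ a' (symmetric, so this suffices):
a = -3: -3+-3=-6, -3+-2=-5, -3+2=-1, -3+5=2, -3+10=7
a = -2: -2+-2=-4, -2+2=0, -2+5=3, -2+10=8
a = 2: 2+2=4, 2+5=7, 2+10=12
a = 5: 5+5=10, 5+10=15
a = 10: 10+10=20
Distinct sums: {-6, -5, -4, -1, 0, 2, 3, 4, 7, 8, 10, 12, 15, 20}
|A + A| = 14

|A + A| = 14


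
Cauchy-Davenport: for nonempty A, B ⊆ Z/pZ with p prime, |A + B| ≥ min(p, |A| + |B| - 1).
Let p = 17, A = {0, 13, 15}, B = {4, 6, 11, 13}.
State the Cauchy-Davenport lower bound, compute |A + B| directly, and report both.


Cauchy-Davenport: |A + B| ≥ min(p, |A| + |B| - 1) for A, B nonempty in Z/pZ.
|A| = 3, |B| = 4, p = 17.
CD lower bound = min(17, 3 + 4 - 1) = min(17, 6) = 6.
Compute A + B mod 17 directly:
a = 0: 0+4=4, 0+6=6, 0+11=11, 0+13=13
a = 13: 13+4=0, 13+6=2, 13+11=7, 13+13=9
a = 15: 15+4=2, 15+6=4, 15+11=9, 15+13=11
A + B = {0, 2, 4, 6, 7, 9, 11, 13}, so |A + B| = 8.
Verify: 8 ≥ 6? Yes ✓.

CD lower bound = 6, actual |A + B| = 8.


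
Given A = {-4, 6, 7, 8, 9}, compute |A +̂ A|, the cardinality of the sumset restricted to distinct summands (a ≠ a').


Restricted sumset: A +̂ A = {a + a' : a ∈ A, a' ∈ A, a ≠ a'}.
Equivalently, take A + A and drop any sum 2a that is achievable ONLY as a + a for a ∈ A (i.e. sums representable only with equal summands).
Enumerate pairs (a, a') with a < a' (symmetric, so each unordered pair gives one sum; this covers all a ≠ a'):
  -4 + 6 = 2
  -4 + 7 = 3
  -4 + 8 = 4
  -4 + 9 = 5
  6 + 7 = 13
  6 + 8 = 14
  6 + 9 = 15
  7 + 8 = 15
  7 + 9 = 16
  8 + 9 = 17
Collected distinct sums: {2, 3, 4, 5, 13, 14, 15, 16, 17}
|A +̂ A| = 9
(Reference bound: |A +̂ A| ≥ 2|A| - 3 for |A| ≥ 2, with |A| = 5 giving ≥ 7.)

|A +̂ A| = 9


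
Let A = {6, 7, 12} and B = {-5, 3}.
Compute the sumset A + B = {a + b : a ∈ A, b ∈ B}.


A + B = {a + b : a ∈ A, b ∈ B}.
Enumerate all |A|·|B| = 3·2 = 6 pairs (a, b) and collect distinct sums.
a = 6: 6+-5=1, 6+3=9
a = 7: 7+-5=2, 7+3=10
a = 12: 12+-5=7, 12+3=15
Collecting distinct sums: A + B = {1, 2, 7, 9, 10, 15}
|A + B| = 6

A + B = {1, 2, 7, 9, 10, 15}


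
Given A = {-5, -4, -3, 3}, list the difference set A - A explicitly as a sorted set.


A - A = {a - a' : a, a' ∈ A}.
Compute a - a' for each ordered pair (a, a'):
a = -5: -5--5=0, -5--4=-1, -5--3=-2, -5-3=-8
a = -4: -4--5=1, -4--4=0, -4--3=-1, -4-3=-7
a = -3: -3--5=2, -3--4=1, -3--3=0, -3-3=-6
a = 3: 3--5=8, 3--4=7, 3--3=6, 3-3=0
Collecting distinct values (and noting 0 appears from a-a):
A - A = {-8, -7, -6, -2, -1, 0, 1, 2, 6, 7, 8}
|A - A| = 11

A - A = {-8, -7, -6, -2, -1, 0, 1, 2, 6, 7, 8}


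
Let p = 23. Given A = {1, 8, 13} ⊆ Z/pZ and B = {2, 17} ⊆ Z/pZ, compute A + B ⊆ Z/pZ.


Work in Z/23Z: reduce every sum a + b modulo 23.
Enumerate all 6 pairs:
a = 1: 1+2=3, 1+17=18
a = 8: 8+2=10, 8+17=2
a = 13: 13+2=15, 13+17=7
Distinct residues collected: {2, 3, 7, 10, 15, 18}
|A + B| = 6 (out of 23 total residues).

A + B = {2, 3, 7, 10, 15, 18}


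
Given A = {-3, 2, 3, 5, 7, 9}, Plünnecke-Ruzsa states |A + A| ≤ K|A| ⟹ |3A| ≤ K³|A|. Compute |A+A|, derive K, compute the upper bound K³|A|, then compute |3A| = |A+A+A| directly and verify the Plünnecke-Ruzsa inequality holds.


|A| = 6.
Step 1: Compute A + A by enumerating all 36 pairs.
A + A = {-6, -1, 0, 2, 4, 5, 6, 7, 8, 9, 10, 11, 12, 14, 16, 18}, so |A + A| = 16.
Step 2: Doubling constant K = |A + A|/|A| = 16/6 = 16/6 ≈ 2.6667.
Step 3: Plünnecke-Ruzsa gives |3A| ≤ K³·|A| = (2.6667)³ · 6 ≈ 113.7778.
Step 4: Compute 3A = A + A + A directly by enumerating all triples (a,b,c) ∈ A³; |3A| = 28.
Step 5: Check 28 ≤ 113.7778? Yes ✓.

K = 16/6, Plünnecke-Ruzsa bound K³|A| ≈ 113.7778, |3A| = 28, inequality holds.


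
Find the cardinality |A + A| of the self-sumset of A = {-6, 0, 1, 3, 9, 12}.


A + A = {a + a' : a, a' ∈ A}; |A| = 6.
General bounds: 2|A| - 1 ≤ |A + A| ≤ |A|(|A|+1)/2, i.e. 11 ≤ |A + A| ≤ 21.
Lower bound 2|A|-1 is attained iff A is an arithmetic progression.
Enumerate sums a + a' for a ≤ a' (symmetric, so this suffices):
a = -6: -6+-6=-12, -6+0=-6, -6+1=-5, -6+3=-3, -6+9=3, -6+12=6
a = 0: 0+0=0, 0+1=1, 0+3=3, 0+9=9, 0+12=12
a = 1: 1+1=2, 1+3=4, 1+9=10, 1+12=13
a = 3: 3+3=6, 3+9=12, 3+12=15
a = 9: 9+9=18, 9+12=21
a = 12: 12+12=24
Distinct sums: {-12, -6, -5, -3, 0, 1, 2, 3, 4, 6, 9, 10, 12, 13, 15, 18, 21, 24}
|A + A| = 18

|A + A| = 18


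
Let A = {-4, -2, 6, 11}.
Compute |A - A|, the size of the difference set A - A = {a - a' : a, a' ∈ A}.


A - A = {a - a' : a, a' ∈ A}; |A| = 4.
Bounds: 2|A|-1 ≤ |A - A| ≤ |A|² - |A| + 1, i.e. 7 ≤ |A - A| ≤ 13.
Note: 0 ∈ A - A always (from a - a). The set is symmetric: if d ∈ A - A then -d ∈ A - A.
Enumerate nonzero differences d = a - a' with a > a' (then include -d):
Positive differences: {2, 5, 8, 10, 13, 15}
Full difference set: {0} ∪ (positive diffs) ∪ (negative diffs).
|A - A| = 1 + 2·6 = 13 (matches direct enumeration: 13).

|A - A| = 13


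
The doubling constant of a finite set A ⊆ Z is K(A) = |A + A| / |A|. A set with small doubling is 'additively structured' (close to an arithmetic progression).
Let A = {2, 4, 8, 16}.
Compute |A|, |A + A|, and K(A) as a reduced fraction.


|A| = 4.
Compute A + A by enumerating all 16 pairs.
A + A = {4, 6, 8, 10, 12, 16, 18, 20, 24, 32}, so |A + A| = 10.
K = |A + A| / |A| = 10/4 = 5/2 ≈ 2.5000.
Reference: AP of size 4 gives K = 7/4 ≈ 1.7500; a fully generic set of size 4 gives K ≈ 2.5000.

|A| = 4, |A + A| = 10, K = 10/4 = 5/2.


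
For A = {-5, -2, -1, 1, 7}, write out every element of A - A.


A - A = {a - a' : a, a' ∈ A}.
Compute a - a' for each ordered pair (a, a'):
a = -5: -5--5=0, -5--2=-3, -5--1=-4, -5-1=-6, -5-7=-12
a = -2: -2--5=3, -2--2=0, -2--1=-1, -2-1=-3, -2-7=-9
a = -1: -1--5=4, -1--2=1, -1--1=0, -1-1=-2, -1-7=-8
a = 1: 1--5=6, 1--2=3, 1--1=2, 1-1=0, 1-7=-6
a = 7: 7--5=12, 7--2=9, 7--1=8, 7-1=6, 7-7=0
Collecting distinct values (and noting 0 appears from a-a):
A - A = {-12, -9, -8, -6, -4, -3, -2, -1, 0, 1, 2, 3, 4, 6, 8, 9, 12}
|A - A| = 17

A - A = {-12, -9, -8, -6, -4, -3, -2, -1, 0, 1, 2, 3, 4, 6, 8, 9, 12}


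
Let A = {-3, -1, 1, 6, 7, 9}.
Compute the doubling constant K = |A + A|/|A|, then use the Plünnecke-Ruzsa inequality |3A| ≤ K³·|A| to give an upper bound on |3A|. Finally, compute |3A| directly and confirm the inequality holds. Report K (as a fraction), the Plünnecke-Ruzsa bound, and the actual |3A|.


|A| = 6.
Step 1: Compute A + A by enumerating all 36 pairs.
A + A = {-6, -4, -2, 0, 2, 3, 4, 5, 6, 7, 8, 10, 12, 13, 14, 15, 16, 18}, so |A + A| = 18.
Step 2: Doubling constant K = |A + A|/|A| = 18/6 = 18/6 ≈ 3.0000.
Step 3: Plünnecke-Ruzsa gives |3A| ≤ K³·|A| = (3.0000)³ · 6 ≈ 162.0000.
Step 4: Compute 3A = A + A + A directly by enumerating all triples (a,b,c) ∈ A³; |3A| = 32.
Step 5: Check 32 ≤ 162.0000? Yes ✓.

K = 18/6, Plünnecke-Ruzsa bound K³|A| ≈ 162.0000, |3A| = 32, inequality holds.


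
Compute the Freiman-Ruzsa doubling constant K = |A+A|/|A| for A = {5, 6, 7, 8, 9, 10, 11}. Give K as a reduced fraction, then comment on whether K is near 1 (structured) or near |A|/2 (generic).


|A| = 7.
Compute A + A by enumerating all 49 pairs.
A + A = {10, 11, 12, 13, 14, 15, 16, 17, 18, 19, 20, 21, 22}, so |A + A| = 13.
K = |A + A| / |A| = 13/7 (already in lowest terms) ≈ 1.8571.
Reference: AP of size 7 gives K = 13/7 ≈ 1.8571; a fully generic set of size 7 gives K ≈ 4.0000.

|A| = 7, |A + A| = 13, K = 13/7.


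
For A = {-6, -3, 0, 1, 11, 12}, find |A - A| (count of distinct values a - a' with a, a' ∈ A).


A - A = {a - a' : a, a' ∈ A}; |A| = 6.
Bounds: 2|A|-1 ≤ |A - A| ≤ |A|² - |A| + 1, i.e. 11 ≤ |A - A| ≤ 31.
Note: 0 ∈ A - A always (from a - a). The set is symmetric: if d ∈ A - A then -d ∈ A - A.
Enumerate nonzero differences d = a - a' with a > a' (then include -d):
Positive differences: {1, 3, 4, 6, 7, 10, 11, 12, 14, 15, 17, 18}
Full difference set: {0} ∪ (positive diffs) ∪ (negative diffs).
|A - A| = 1 + 2·12 = 25 (matches direct enumeration: 25).

|A - A| = 25


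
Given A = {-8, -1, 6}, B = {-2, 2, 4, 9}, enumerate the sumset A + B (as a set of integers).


A + B = {a + b : a ∈ A, b ∈ B}.
Enumerate all |A|·|B| = 3·4 = 12 pairs (a, b) and collect distinct sums.
a = -8: -8+-2=-10, -8+2=-6, -8+4=-4, -8+9=1
a = -1: -1+-2=-3, -1+2=1, -1+4=3, -1+9=8
a = 6: 6+-2=4, 6+2=8, 6+4=10, 6+9=15
Collecting distinct sums: A + B = {-10, -6, -4, -3, 1, 3, 4, 8, 10, 15}
|A + B| = 10

A + B = {-10, -6, -4, -3, 1, 3, 4, 8, 10, 15}


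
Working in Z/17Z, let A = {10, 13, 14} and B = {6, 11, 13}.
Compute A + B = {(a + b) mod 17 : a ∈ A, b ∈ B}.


Work in Z/17Z: reduce every sum a + b modulo 17.
Enumerate all 9 pairs:
a = 10: 10+6=16, 10+11=4, 10+13=6
a = 13: 13+6=2, 13+11=7, 13+13=9
a = 14: 14+6=3, 14+11=8, 14+13=10
Distinct residues collected: {2, 3, 4, 6, 7, 8, 9, 10, 16}
|A + B| = 9 (out of 17 total residues).

A + B = {2, 3, 4, 6, 7, 8, 9, 10, 16}


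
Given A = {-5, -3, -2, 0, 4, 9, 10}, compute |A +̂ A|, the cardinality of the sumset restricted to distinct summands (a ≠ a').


Restricted sumset: A +̂ A = {a + a' : a ∈ A, a' ∈ A, a ≠ a'}.
Equivalently, take A + A and drop any sum 2a that is achievable ONLY as a + a for a ∈ A (i.e. sums representable only with equal summands).
Enumerate pairs (a, a') with a < a' (symmetric, so each unordered pair gives one sum; this covers all a ≠ a'):
  -5 + -3 = -8
  -5 + -2 = -7
  -5 + 0 = -5
  -5 + 4 = -1
  -5 + 9 = 4
  -5 + 10 = 5
  -3 + -2 = -5
  -3 + 0 = -3
  -3 + 4 = 1
  -3 + 9 = 6
  -3 + 10 = 7
  -2 + 0 = -2
  -2 + 4 = 2
  -2 + 9 = 7
  -2 + 10 = 8
  0 + 4 = 4
  0 + 9 = 9
  0 + 10 = 10
  4 + 9 = 13
  4 + 10 = 14
  9 + 10 = 19
Collected distinct sums: {-8, -7, -5, -3, -2, -1, 1, 2, 4, 5, 6, 7, 8, 9, 10, 13, 14, 19}
|A +̂ A| = 18
(Reference bound: |A +̂ A| ≥ 2|A| - 3 for |A| ≥ 2, with |A| = 7 giving ≥ 11.)

|A +̂ A| = 18


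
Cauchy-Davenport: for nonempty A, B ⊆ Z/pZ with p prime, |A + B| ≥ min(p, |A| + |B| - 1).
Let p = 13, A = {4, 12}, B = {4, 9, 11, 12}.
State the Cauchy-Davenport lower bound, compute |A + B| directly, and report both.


Cauchy-Davenport: |A + B| ≥ min(p, |A| + |B| - 1) for A, B nonempty in Z/pZ.
|A| = 2, |B| = 4, p = 13.
CD lower bound = min(13, 2 + 4 - 1) = min(13, 5) = 5.
Compute A + B mod 13 directly:
a = 4: 4+4=8, 4+9=0, 4+11=2, 4+12=3
a = 12: 12+4=3, 12+9=8, 12+11=10, 12+12=11
A + B = {0, 2, 3, 8, 10, 11}, so |A + B| = 6.
Verify: 6 ≥ 5? Yes ✓.

CD lower bound = 5, actual |A + B| = 6.


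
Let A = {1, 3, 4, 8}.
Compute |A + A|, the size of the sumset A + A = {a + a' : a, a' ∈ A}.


A + A = {a + a' : a, a' ∈ A}; |A| = 4.
General bounds: 2|A| - 1 ≤ |A + A| ≤ |A|(|A|+1)/2, i.e. 7 ≤ |A + A| ≤ 10.
Lower bound 2|A|-1 is attained iff A is an arithmetic progression.
Enumerate sums a + a' for a ≤ a' (symmetric, so this suffices):
a = 1: 1+1=2, 1+3=4, 1+4=5, 1+8=9
a = 3: 3+3=6, 3+4=7, 3+8=11
a = 4: 4+4=8, 4+8=12
a = 8: 8+8=16
Distinct sums: {2, 4, 5, 6, 7, 8, 9, 11, 12, 16}
|A + A| = 10

|A + A| = 10


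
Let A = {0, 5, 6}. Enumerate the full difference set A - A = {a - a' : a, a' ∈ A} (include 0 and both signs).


A - A = {a - a' : a, a' ∈ A}.
Compute a - a' for each ordered pair (a, a'):
a = 0: 0-0=0, 0-5=-5, 0-6=-6
a = 5: 5-0=5, 5-5=0, 5-6=-1
a = 6: 6-0=6, 6-5=1, 6-6=0
Collecting distinct values (and noting 0 appears from a-a):
A - A = {-6, -5, -1, 0, 1, 5, 6}
|A - A| = 7

A - A = {-6, -5, -1, 0, 1, 5, 6}


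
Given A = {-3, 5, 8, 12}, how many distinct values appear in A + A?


A + A = {a + a' : a, a' ∈ A}; |A| = 4.
General bounds: 2|A| - 1 ≤ |A + A| ≤ |A|(|A|+1)/2, i.e. 7 ≤ |A + A| ≤ 10.
Lower bound 2|A|-1 is attained iff A is an arithmetic progression.
Enumerate sums a + a' for a ≤ a' (symmetric, so this suffices):
a = -3: -3+-3=-6, -3+5=2, -3+8=5, -3+12=9
a = 5: 5+5=10, 5+8=13, 5+12=17
a = 8: 8+8=16, 8+12=20
a = 12: 12+12=24
Distinct sums: {-6, 2, 5, 9, 10, 13, 16, 17, 20, 24}
|A + A| = 10

|A + A| = 10


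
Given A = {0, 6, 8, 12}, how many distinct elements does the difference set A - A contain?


A - A = {a - a' : a, a' ∈ A}; |A| = 4.
Bounds: 2|A|-1 ≤ |A - A| ≤ |A|² - |A| + 1, i.e. 7 ≤ |A - A| ≤ 13.
Note: 0 ∈ A - A always (from a - a). The set is symmetric: if d ∈ A - A then -d ∈ A - A.
Enumerate nonzero differences d = a - a' with a > a' (then include -d):
Positive differences: {2, 4, 6, 8, 12}
Full difference set: {0} ∪ (positive diffs) ∪ (negative diffs).
|A - A| = 1 + 2·5 = 11 (matches direct enumeration: 11).

|A - A| = 11
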